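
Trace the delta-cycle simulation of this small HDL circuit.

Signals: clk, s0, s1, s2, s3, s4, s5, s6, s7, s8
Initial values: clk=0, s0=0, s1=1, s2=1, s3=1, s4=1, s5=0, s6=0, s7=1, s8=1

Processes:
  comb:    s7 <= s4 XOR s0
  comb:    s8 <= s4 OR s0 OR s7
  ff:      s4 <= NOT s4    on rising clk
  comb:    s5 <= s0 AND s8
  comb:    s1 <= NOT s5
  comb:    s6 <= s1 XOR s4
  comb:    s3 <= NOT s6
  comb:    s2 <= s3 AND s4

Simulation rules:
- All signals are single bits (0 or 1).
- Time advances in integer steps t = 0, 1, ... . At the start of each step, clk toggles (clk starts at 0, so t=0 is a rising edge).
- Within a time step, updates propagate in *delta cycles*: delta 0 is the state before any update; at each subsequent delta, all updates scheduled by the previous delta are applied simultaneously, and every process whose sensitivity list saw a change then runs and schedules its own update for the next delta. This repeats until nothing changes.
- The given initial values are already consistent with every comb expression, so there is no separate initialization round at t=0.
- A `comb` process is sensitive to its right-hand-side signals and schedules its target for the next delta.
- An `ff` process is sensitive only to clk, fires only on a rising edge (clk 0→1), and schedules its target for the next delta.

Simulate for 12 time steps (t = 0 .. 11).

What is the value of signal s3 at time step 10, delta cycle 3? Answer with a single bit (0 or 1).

0

t=0 Δ0: s6=0 s4=1 s0=0 s7=1 clk=0 s3=1 s2=1 s5=0 s1=1 s8=1
  Δ1: clk:0→1
  Δ2: s4:1→0
  Δ3: s6:0→1, s7:1→0, s2:1→0
  Δ4: s3:1→0, s8:1→0
  (4Δ to stable)
t=1 Δ0: s6=1 s4=0 s0=0 s7=0 clk=1 s3=0 s2=0 s5=0 s1=1 s8=0
  Δ1: clk:1→0
  (1Δ to stable)
t=2 Δ0: s6=1 s4=0 s0=0 s7=0 clk=0 s3=0 s2=0 s5=0 s1=1 s8=0
  Δ1: clk:0→1
  Δ2: s4:0→1
  Δ3: s6:1→0, s7:0→1, s8:0→1
  Δ4: s3:0→1
  Δ5: s2:0→1
  (5Δ to stable)
t=3 Δ0: s6=0 s4=1 s0=0 s7=1 clk=1 s3=1 s2=1 s5=0 s1=1 s8=1
  Δ1: clk:1→0
  (1Δ to stable)
t=4 Δ0: s6=0 s4=1 s0=0 s7=1 clk=0 s3=1 s2=1 s5=0 s1=1 s8=1
  Δ1: clk:0→1
  Δ2: s4:1→0
  Δ3: s6:0→1, s7:1→0, s2:1→0
  Δ4: s3:1→0, s8:1→0
  (4Δ to stable)
t=5 Δ0: s6=1 s4=0 s0=0 s7=0 clk=1 s3=0 s2=0 s5=0 s1=1 s8=0
  Δ1: clk:1→0
  (1Δ to stable)
t=6 Δ0: s6=1 s4=0 s0=0 s7=0 clk=0 s3=0 s2=0 s5=0 s1=1 s8=0
  Δ1: clk:0→1
  Δ2: s4:0→1
  Δ3: s6:1→0, s7:0→1, s8:0→1
  Δ4: s3:0→1
  Δ5: s2:0→1
  (5Δ to stable)
t=7 Δ0: s6=0 s4=1 s0=0 s7=1 clk=1 s3=1 s2=1 s5=0 s1=1 s8=1
  Δ1: clk:1→0
  (1Δ to stable)
t=8 Δ0: s6=0 s4=1 s0=0 s7=1 clk=0 s3=1 s2=1 s5=0 s1=1 s8=1
  Δ1: clk:0→1
  Δ2: s4:1→0
  Δ3: s6:0→1, s7:1→0, s2:1→0
  Δ4: s3:1→0, s8:1→0
  (4Δ to stable)
t=9 Δ0: s6=1 s4=0 s0=0 s7=0 clk=1 s3=0 s2=0 s5=0 s1=1 s8=0
  Δ1: clk:1→0
  (1Δ to stable)
t=10 Δ0: s6=1 s4=0 s0=0 s7=0 clk=0 s3=0 s2=0 s5=0 s1=1 s8=0
  Δ1: clk:0→1
  Δ2: s4:0→1
  Δ3: s6:1→0, s7:0→1, s8:0→1
  Δ4: s3:0→1
  Δ5: s2:0→1
  (5Δ to stable)
t=11 Δ0: s6=0 s4=1 s0=0 s7=1 clk=1 s3=1 s2=1 s5=0 s1=1 s8=1
  Δ1: clk:1→0
  (1Δ to stable)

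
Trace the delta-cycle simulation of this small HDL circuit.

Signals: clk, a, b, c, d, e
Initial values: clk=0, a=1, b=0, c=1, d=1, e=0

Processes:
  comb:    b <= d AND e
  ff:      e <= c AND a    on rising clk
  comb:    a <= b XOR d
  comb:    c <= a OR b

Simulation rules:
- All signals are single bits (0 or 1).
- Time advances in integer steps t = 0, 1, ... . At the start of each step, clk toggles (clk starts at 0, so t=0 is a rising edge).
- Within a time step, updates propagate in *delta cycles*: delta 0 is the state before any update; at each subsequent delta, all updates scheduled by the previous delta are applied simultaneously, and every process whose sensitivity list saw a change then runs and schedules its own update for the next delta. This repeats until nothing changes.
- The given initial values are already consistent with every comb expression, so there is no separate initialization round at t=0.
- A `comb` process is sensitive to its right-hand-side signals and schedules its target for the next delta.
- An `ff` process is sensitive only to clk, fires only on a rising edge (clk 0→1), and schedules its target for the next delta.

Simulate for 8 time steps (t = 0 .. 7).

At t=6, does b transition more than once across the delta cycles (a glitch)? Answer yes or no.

t0.Δ0 b=0 e=0 clk=0 a=1 c=1 d=1
t0.Δ1 b=0 e=0 clk=1 a=1 c=1 d=1
t0.Δ2 b=0 e=1 clk=1 a=1 c=1 d=1
t0.Δ3 b=1 e=1 clk=1 a=1 c=1 d=1
t0.Δ4 b=1 e=1 clk=1 a=0 c=1 d=1
t1.Δ0 b=1 e=1 clk=1 a=0 c=1 d=1
t1.Δ1 b=1 e=1 clk=0 a=0 c=1 d=1
t2.Δ0 b=1 e=1 clk=0 a=0 c=1 d=1
t2.Δ1 b=1 e=1 clk=1 a=0 c=1 d=1
t2.Δ2 b=1 e=0 clk=1 a=0 c=1 d=1
t2.Δ3 b=0 e=0 clk=1 a=0 c=1 d=1
t2.Δ4 b=0 e=0 clk=1 a=1 c=0 d=1
t2.Δ5 b=0 e=0 clk=1 a=1 c=1 d=1
t3.Δ0 b=0 e=0 clk=1 a=1 c=1 d=1
t3.Δ1 b=0 e=0 clk=0 a=1 c=1 d=1
t4.Δ0 b=0 e=0 clk=0 a=1 c=1 d=1
t4.Δ1 b=0 e=0 clk=1 a=1 c=1 d=1
t4.Δ2 b=0 e=1 clk=1 a=1 c=1 d=1
t4.Δ3 b=1 e=1 clk=1 a=1 c=1 d=1
t4.Δ4 b=1 e=1 clk=1 a=0 c=1 d=1
t5.Δ0 b=1 e=1 clk=1 a=0 c=1 d=1
t5.Δ1 b=1 e=1 clk=0 a=0 c=1 d=1
t6.Δ0 b=1 e=1 clk=0 a=0 c=1 d=1
t6.Δ1 b=1 e=1 clk=1 a=0 c=1 d=1
t6.Δ2 b=1 e=0 clk=1 a=0 c=1 d=1
t6.Δ3 b=0 e=0 clk=1 a=0 c=1 d=1
t6.Δ4 b=0 e=0 clk=1 a=1 c=0 d=1
t6.Δ5 b=0 e=0 clk=1 a=1 c=1 d=1
t7.Δ0 b=0 e=0 clk=1 a=1 c=1 d=1
t7.Δ1 b=0 e=0 clk=0 a=1 c=1 d=1

no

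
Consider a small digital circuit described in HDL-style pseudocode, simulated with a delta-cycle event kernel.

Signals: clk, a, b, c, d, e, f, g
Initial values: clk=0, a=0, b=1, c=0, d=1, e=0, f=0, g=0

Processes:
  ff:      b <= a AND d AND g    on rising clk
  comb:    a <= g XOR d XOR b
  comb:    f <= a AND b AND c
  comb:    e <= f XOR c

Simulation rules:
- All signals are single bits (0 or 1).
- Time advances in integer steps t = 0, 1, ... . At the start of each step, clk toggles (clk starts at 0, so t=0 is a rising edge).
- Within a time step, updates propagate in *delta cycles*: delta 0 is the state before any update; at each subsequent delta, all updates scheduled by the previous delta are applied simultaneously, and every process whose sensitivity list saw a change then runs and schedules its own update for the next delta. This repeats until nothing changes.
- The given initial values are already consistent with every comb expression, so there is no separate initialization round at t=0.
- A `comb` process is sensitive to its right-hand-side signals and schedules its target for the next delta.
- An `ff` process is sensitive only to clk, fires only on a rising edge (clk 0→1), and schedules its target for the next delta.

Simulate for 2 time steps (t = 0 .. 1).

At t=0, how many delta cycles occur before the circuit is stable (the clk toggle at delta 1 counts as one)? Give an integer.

t=0 Δ0: b=1 e=0 f=0 c=0 clk=0 d=1 g=0 a=0
  Δ1: clk:0→1
  Δ2: b:1→0
  Δ3: a:0→1
  (3Δ to stable)
t=1 Δ0: b=0 e=0 f=0 c=0 clk=1 d=1 g=0 a=1
  Δ1: clk:1→0
  (1Δ to stable)

3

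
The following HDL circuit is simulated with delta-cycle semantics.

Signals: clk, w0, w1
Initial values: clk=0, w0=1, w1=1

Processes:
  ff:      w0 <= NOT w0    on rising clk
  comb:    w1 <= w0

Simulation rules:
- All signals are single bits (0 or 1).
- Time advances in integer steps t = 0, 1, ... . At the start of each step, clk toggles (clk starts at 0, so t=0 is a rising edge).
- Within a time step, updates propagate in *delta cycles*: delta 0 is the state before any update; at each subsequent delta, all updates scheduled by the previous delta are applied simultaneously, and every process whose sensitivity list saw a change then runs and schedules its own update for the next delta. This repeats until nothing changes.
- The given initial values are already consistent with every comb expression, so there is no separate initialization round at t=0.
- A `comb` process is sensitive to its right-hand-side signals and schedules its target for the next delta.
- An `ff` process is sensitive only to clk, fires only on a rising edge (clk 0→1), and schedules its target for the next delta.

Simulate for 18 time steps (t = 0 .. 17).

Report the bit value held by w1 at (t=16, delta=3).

0

t=0 Δ0: w0=1 clk=0 w1=1
  Δ1: clk:0→1
  Δ2: w0:1→0
  Δ3: w1:1→0
  (3Δ to stable)
t=1 Δ0: w0=0 clk=1 w1=0
  Δ1: clk:1→0
  (1Δ to stable)
t=2 Δ0: w0=0 clk=0 w1=0
  Δ1: clk:0→1
  Δ2: w0:0→1
  Δ3: w1:0→1
  (3Δ to stable)
t=3 Δ0: w0=1 clk=1 w1=1
  Δ1: clk:1→0
  (1Δ to stable)
t=4 Δ0: w0=1 clk=0 w1=1
  Δ1: clk:0→1
  Δ2: w0:1→0
  Δ3: w1:1→0
  (3Δ to stable)
t=5 Δ0: w0=0 clk=1 w1=0
  Δ1: clk:1→0
  (1Δ to stable)
t=6 Δ0: w0=0 clk=0 w1=0
  Δ1: clk:0→1
  Δ2: w0:0→1
  Δ3: w1:0→1
  (3Δ to stable)
t=7 Δ0: w0=1 clk=1 w1=1
  Δ1: clk:1→0
  (1Δ to stable)
t=8 Δ0: w0=1 clk=0 w1=1
  Δ1: clk:0→1
  Δ2: w0:1→0
  Δ3: w1:1→0
  (3Δ to stable)
t=9 Δ0: w0=0 clk=1 w1=0
  Δ1: clk:1→0
  (1Δ to stable)
t=10 Δ0: w0=0 clk=0 w1=0
  Δ1: clk:0→1
  Δ2: w0:0→1
  Δ3: w1:0→1
  (3Δ to stable)
t=11 Δ0: w0=1 clk=1 w1=1
  Δ1: clk:1→0
  (1Δ to stable)
t=12 Δ0: w0=1 clk=0 w1=1
  Δ1: clk:0→1
  Δ2: w0:1→0
  Δ3: w1:1→0
  (3Δ to stable)
t=13 Δ0: w0=0 clk=1 w1=0
  Δ1: clk:1→0
  (1Δ to stable)
t=14 Δ0: w0=0 clk=0 w1=0
  Δ1: clk:0→1
  Δ2: w0:0→1
  Δ3: w1:0→1
  (3Δ to stable)
t=15 Δ0: w0=1 clk=1 w1=1
  Δ1: clk:1→0
  (1Δ to stable)
t=16 Δ0: w0=1 clk=0 w1=1
  Δ1: clk:0→1
  Δ2: w0:1→0
  Δ3: w1:1→0
  (3Δ to stable)
t=17 Δ0: w0=0 clk=1 w1=0
  Δ1: clk:1→0
  (1Δ to stable)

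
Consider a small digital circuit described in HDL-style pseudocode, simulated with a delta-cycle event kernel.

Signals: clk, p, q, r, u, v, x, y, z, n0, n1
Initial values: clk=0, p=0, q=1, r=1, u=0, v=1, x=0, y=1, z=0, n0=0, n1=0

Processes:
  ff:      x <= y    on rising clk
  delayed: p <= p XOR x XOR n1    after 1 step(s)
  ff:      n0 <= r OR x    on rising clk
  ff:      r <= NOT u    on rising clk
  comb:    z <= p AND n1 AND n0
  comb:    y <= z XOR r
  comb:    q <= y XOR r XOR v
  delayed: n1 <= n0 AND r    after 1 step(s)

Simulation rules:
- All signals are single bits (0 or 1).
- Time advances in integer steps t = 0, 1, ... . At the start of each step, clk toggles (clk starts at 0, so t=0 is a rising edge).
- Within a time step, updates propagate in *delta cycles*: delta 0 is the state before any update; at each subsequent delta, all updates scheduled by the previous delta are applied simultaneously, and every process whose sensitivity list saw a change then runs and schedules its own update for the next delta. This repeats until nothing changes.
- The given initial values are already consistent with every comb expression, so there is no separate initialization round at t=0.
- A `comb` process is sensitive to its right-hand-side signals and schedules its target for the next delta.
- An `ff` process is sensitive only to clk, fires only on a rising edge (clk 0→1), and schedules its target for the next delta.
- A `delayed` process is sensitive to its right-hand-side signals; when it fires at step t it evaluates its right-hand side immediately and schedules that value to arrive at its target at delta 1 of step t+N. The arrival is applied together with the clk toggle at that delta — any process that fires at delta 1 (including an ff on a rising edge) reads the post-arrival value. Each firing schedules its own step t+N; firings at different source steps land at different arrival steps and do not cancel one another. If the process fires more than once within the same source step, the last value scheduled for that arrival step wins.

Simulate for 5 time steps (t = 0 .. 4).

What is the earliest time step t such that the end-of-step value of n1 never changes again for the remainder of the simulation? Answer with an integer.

1

t0.Δ0 clk=0 n1=0 x=0 v=1 z=0 u=0 y=1 p=0 r=1 n0=0 q=1
t0.Δ1 clk=1 n1=0 x=0 v=1 z=0 u=0 y=1 p=0 r=1 n0=0 q=1
t0.Δ2 clk=1 n1=0 x=1 v=1 z=0 u=0 y=1 p=0 r=1 n0=1 q=1
t1.Δ0 clk=1 n1=0 x=1 v=1 z=0 u=0 y=1 p=0 r=1 n0=1 q=1
t1.Δ1 clk=0 n1=1 x=1 v=1 z=0 u=0 y=1 p=1 r=1 n0=1 q=1
t1.Δ2 clk=0 n1=1 x=1 v=1 z=1 u=0 y=1 p=1 r=1 n0=1 q=1
t1.Δ3 clk=0 n1=1 x=1 v=1 z=1 u=0 y=0 p=1 r=1 n0=1 q=1
t1.Δ4 clk=0 n1=1 x=1 v=1 z=1 u=0 y=0 p=1 r=1 n0=1 q=0
t2.Δ0 clk=0 n1=1 x=1 v=1 z=1 u=0 y=0 p=1 r=1 n0=1 q=0
t2.Δ1 clk=1 n1=1 x=1 v=1 z=1 u=0 y=0 p=1 r=1 n0=1 q=0
t2.Δ2 clk=1 n1=1 x=0 v=1 z=1 u=0 y=0 p=1 r=1 n0=1 q=0
t3.Δ0 clk=1 n1=1 x=0 v=1 z=1 u=0 y=0 p=1 r=1 n0=1 q=0
t3.Δ1 clk=0 n1=1 x=0 v=1 z=1 u=0 y=0 p=0 r=1 n0=1 q=0
t3.Δ2 clk=0 n1=1 x=0 v=1 z=0 u=0 y=0 p=0 r=1 n0=1 q=0
t3.Δ3 clk=0 n1=1 x=0 v=1 z=0 u=0 y=1 p=0 r=1 n0=1 q=0
t3.Δ4 clk=0 n1=1 x=0 v=1 z=0 u=0 y=1 p=0 r=1 n0=1 q=1
t4.Δ0 clk=0 n1=1 x=0 v=1 z=0 u=0 y=1 p=0 r=1 n0=1 q=1
t4.Δ1 clk=1 n1=1 x=0 v=1 z=0 u=0 y=1 p=1 r=1 n0=1 q=1
t4.Δ2 clk=1 n1=1 x=1 v=1 z=1 u=0 y=1 p=1 r=1 n0=1 q=1
t4.Δ3 clk=1 n1=1 x=1 v=1 z=1 u=0 y=0 p=1 r=1 n0=1 q=1
t4.Δ4 clk=1 n1=1 x=1 v=1 z=1 u=0 y=0 p=1 r=1 n0=1 q=0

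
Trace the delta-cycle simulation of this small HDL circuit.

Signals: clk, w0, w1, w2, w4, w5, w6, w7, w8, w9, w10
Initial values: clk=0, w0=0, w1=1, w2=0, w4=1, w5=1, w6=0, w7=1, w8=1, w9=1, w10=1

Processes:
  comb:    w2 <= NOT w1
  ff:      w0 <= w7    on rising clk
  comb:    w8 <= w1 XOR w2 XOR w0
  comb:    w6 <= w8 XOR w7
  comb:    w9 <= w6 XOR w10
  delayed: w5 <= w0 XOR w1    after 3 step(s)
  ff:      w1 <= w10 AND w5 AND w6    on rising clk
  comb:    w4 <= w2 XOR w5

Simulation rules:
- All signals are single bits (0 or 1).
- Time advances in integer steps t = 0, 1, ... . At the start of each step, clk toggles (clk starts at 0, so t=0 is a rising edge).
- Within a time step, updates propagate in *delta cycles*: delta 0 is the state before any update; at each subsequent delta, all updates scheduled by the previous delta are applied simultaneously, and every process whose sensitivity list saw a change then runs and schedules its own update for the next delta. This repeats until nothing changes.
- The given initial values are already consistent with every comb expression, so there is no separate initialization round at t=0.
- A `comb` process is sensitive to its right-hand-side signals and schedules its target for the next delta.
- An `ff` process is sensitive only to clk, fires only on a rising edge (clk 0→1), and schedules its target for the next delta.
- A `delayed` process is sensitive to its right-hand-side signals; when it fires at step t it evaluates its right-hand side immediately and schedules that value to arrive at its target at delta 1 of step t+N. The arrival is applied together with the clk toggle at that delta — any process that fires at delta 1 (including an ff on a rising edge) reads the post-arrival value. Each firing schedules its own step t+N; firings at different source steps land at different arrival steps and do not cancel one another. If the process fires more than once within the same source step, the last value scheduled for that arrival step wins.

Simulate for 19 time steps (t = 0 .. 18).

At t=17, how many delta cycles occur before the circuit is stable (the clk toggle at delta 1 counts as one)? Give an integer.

[bits: w1,w0,w7,w2,w4,w5,clk,w10,w6,w9,w8]
t=0: Δ0=10101101011 Δ1=10101111011 Δ2=01101111011 Δ3=01111111011 Δ4=01110111010 Δ5=01110111110 Δ6=01110111100 | 6Δ
t=1: Δ0=01110111100 Δ1=01110101100 | 1Δ
t=2: Δ0=01110101100 Δ1=01110111100 Δ2=11110111100 Δ3=11100111101 Δ4=11101111000 Δ5=11101111110 Δ6=11101111100 | 6Δ
t=3: Δ0=11101111100 Δ1=11101101100 | 1Δ
t=4: Δ0=11101101100 Δ1=11101111100 | 1Δ
t=5: Δ0=11101111100 Δ1=11101001100 Δ2=11100001100 | 2Δ
t=6: Δ0=11100001100 Δ1=11100011100 Δ2=01100011100 Δ3=01110011101 Δ4=01111011000 Δ5=01111011110 Δ6=01111011100 | 6Δ
t=7: Δ0=01111011100 Δ1=01111001100 | 1Δ
t=8: Δ0=01111001100 Δ1=01111011100 | 1Δ
t=9: Δ0=01111011100 Δ1=01111101100 Δ2=01110101100 | 2Δ
t=10: Δ0=01110101100 Δ1=01110111100 Δ2=11110111100 Δ3=11100111101 Δ4=11101111000 Δ5=11101111110 Δ6=11101111100 | 6Δ
t=11: Δ0=11101111100 Δ1=11101101100 | 1Δ
t=12: Δ0=11101101100 Δ1=11101111100 | 1Δ
t=13: Δ0=11101111100 Δ1=11101001100 Δ2=11100001100 | 2Δ
t=14: Δ0=11100001100 Δ1=11100011100 Δ2=01100011100 Δ3=01110011101 Δ4=01111011000 Δ5=01111011110 Δ6=01111011100 | 6Δ
t=15: Δ0=01111011100 Δ1=01111001100 | 1Δ
t=16: Δ0=01111001100 Δ1=01111011100 | 1Δ
t=17: Δ0=01111011100 Δ1=01111101100 Δ2=01110101100 | 2Δ
t=18: Δ0=01110101100 Δ1=01110111100 Δ2=11110111100 Δ3=11100111101 Δ4=11101111000 Δ5=11101111110 Δ6=11101111100 | 6Δ

2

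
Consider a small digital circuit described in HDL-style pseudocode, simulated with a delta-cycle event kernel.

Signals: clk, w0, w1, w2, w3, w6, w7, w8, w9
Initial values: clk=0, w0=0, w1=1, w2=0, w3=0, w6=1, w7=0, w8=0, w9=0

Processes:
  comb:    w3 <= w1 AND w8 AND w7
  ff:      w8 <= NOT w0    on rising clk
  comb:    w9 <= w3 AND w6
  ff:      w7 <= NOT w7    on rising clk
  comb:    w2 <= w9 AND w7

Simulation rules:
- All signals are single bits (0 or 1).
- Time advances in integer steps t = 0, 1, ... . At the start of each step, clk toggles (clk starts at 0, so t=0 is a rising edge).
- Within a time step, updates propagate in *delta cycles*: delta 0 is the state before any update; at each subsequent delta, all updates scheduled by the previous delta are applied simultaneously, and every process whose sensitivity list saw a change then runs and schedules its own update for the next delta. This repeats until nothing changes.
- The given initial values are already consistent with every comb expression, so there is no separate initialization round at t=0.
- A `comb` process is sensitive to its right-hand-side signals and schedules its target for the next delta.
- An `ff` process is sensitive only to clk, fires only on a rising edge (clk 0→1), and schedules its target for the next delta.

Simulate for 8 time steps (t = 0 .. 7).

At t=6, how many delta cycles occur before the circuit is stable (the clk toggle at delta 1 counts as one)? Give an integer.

4

t0.Δ0 w0=0 w7=0 w1=1 clk=0 w8=0 w6=1 w3=0 w9=0 w2=0
t0.Δ1 w0=0 w7=0 w1=1 clk=1 w8=0 w6=1 w3=0 w9=0 w2=0
t0.Δ2 w0=0 w7=1 w1=1 clk=1 w8=1 w6=1 w3=0 w9=0 w2=0
t0.Δ3 w0=0 w7=1 w1=1 clk=1 w8=1 w6=1 w3=1 w9=0 w2=0
t0.Δ4 w0=0 w7=1 w1=1 clk=1 w8=1 w6=1 w3=1 w9=1 w2=0
t0.Δ5 w0=0 w7=1 w1=1 clk=1 w8=1 w6=1 w3=1 w9=1 w2=1
t1.Δ0 w0=0 w7=1 w1=1 clk=1 w8=1 w6=1 w3=1 w9=1 w2=1
t1.Δ1 w0=0 w7=1 w1=1 clk=0 w8=1 w6=1 w3=1 w9=1 w2=1
t2.Δ0 w0=0 w7=1 w1=1 clk=0 w8=1 w6=1 w3=1 w9=1 w2=1
t2.Δ1 w0=0 w7=1 w1=1 clk=1 w8=1 w6=1 w3=1 w9=1 w2=1
t2.Δ2 w0=0 w7=0 w1=1 clk=1 w8=1 w6=1 w3=1 w9=1 w2=1
t2.Δ3 w0=0 w7=0 w1=1 clk=1 w8=1 w6=1 w3=0 w9=1 w2=0
t2.Δ4 w0=0 w7=0 w1=1 clk=1 w8=1 w6=1 w3=0 w9=0 w2=0
t3.Δ0 w0=0 w7=0 w1=1 clk=1 w8=1 w6=1 w3=0 w9=0 w2=0
t3.Δ1 w0=0 w7=0 w1=1 clk=0 w8=1 w6=1 w3=0 w9=0 w2=0
t4.Δ0 w0=0 w7=0 w1=1 clk=0 w8=1 w6=1 w3=0 w9=0 w2=0
t4.Δ1 w0=0 w7=0 w1=1 clk=1 w8=1 w6=1 w3=0 w9=0 w2=0
t4.Δ2 w0=0 w7=1 w1=1 clk=1 w8=1 w6=1 w3=0 w9=0 w2=0
t4.Δ3 w0=0 w7=1 w1=1 clk=1 w8=1 w6=1 w3=1 w9=0 w2=0
t4.Δ4 w0=0 w7=1 w1=1 clk=1 w8=1 w6=1 w3=1 w9=1 w2=0
t4.Δ5 w0=0 w7=1 w1=1 clk=1 w8=1 w6=1 w3=1 w9=1 w2=1
t5.Δ0 w0=0 w7=1 w1=1 clk=1 w8=1 w6=1 w3=1 w9=1 w2=1
t5.Δ1 w0=0 w7=1 w1=1 clk=0 w8=1 w6=1 w3=1 w9=1 w2=1
t6.Δ0 w0=0 w7=1 w1=1 clk=0 w8=1 w6=1 w3=1 w9=1 w2=1
t6.Δ1 w0=0 w7=1 w1=1 clk=1 w8=1 w6=1 w3=1 w9=1 w2=1
t6.Δ2 w0=0 w7=0 w1=1 clk=1 w8=1 w6=1 w3=1 w9=1 w2=1
t6.Δ3 w0=0 w7=0 w1=1 clk=1 w8=1 w6=1 w3=0 w9=1 w2=0
t6.Δ4 w0=0 w7=0 w1=1 clk=1 w8=1 w6=1 w3=0 w9=0 w2=0
t7.Δ0 w0=0 w7=0 w1=1 clk=1 w8=1 w6=1 w3=0 w9=0 w2=0
t7.Δ1 w0=0 w7=0 w1=1 clk=0 w8=1 w6=1 w3=0 w9=0 w2=0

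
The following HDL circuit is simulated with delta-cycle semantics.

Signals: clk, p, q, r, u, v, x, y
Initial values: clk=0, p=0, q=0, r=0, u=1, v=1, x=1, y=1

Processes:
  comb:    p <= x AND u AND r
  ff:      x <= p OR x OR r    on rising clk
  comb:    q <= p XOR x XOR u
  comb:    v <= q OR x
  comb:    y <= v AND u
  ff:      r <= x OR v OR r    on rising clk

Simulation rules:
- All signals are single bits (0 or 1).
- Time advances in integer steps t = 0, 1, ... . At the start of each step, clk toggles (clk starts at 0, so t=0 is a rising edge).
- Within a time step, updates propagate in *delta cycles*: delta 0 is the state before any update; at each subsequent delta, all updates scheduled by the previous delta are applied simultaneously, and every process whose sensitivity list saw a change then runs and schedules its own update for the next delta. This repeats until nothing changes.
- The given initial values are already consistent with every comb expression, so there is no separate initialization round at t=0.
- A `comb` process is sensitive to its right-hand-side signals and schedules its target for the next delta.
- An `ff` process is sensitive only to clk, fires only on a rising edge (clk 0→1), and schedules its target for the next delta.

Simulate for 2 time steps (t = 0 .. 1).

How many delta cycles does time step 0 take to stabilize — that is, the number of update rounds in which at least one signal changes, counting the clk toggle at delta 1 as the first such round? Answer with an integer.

t=0 Δ0: u=1 p=0 y=1 x=1 clk=0 r=0 v=1 q=0
  Δ1: clk:0→1
  Δ2: r:0→1
  Δ3: p:0→1
  Δ4: q:0→1
  (4Δ to stable)
t=1 Δ0: u=1 p=1 y=1 x=1 clk=1 r=1 v=1 q=1
  Δ1: clk:1→0
  (1Δ to stable)

4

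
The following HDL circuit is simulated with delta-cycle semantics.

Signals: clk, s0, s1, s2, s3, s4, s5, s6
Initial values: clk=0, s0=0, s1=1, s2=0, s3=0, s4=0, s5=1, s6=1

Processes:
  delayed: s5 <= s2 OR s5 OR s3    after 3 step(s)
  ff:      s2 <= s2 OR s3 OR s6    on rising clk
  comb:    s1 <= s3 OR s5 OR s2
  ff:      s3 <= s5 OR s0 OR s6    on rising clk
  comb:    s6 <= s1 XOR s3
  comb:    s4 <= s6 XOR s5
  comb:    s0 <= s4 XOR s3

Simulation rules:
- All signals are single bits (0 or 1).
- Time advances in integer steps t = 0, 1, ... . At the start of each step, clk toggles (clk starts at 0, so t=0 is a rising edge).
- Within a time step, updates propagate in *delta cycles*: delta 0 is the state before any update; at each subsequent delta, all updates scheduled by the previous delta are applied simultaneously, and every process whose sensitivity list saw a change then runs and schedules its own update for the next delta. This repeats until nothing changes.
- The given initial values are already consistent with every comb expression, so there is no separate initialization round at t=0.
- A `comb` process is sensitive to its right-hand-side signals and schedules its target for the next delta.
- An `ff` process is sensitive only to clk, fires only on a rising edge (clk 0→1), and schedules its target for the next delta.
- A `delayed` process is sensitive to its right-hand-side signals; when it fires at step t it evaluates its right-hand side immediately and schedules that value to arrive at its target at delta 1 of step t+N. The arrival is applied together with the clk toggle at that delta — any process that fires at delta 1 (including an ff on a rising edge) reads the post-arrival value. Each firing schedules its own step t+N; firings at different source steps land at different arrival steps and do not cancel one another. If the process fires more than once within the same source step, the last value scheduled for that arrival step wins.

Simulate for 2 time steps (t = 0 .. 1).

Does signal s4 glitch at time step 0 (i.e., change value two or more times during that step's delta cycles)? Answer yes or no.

t=0 Δ0: clk=0 s4=0 s5=1 s2=0 s6=1 s1=1 s3=0 s0=0
  Δ1: clk:0→1
  Δ2: s2:0→1, s3:0→1
  Δ3: s6:1→0, s0:0→1
  Δ4: s4:0→1
  Δ5: s0:1→0
  (5Δ to stable)
t=1 Δ0: clk=1 s4=1 s5=1 s2=1 s6=0 s1=1 s3=1 s0=0
  Δ1: clk:1→0
  (1Δ to stable)

no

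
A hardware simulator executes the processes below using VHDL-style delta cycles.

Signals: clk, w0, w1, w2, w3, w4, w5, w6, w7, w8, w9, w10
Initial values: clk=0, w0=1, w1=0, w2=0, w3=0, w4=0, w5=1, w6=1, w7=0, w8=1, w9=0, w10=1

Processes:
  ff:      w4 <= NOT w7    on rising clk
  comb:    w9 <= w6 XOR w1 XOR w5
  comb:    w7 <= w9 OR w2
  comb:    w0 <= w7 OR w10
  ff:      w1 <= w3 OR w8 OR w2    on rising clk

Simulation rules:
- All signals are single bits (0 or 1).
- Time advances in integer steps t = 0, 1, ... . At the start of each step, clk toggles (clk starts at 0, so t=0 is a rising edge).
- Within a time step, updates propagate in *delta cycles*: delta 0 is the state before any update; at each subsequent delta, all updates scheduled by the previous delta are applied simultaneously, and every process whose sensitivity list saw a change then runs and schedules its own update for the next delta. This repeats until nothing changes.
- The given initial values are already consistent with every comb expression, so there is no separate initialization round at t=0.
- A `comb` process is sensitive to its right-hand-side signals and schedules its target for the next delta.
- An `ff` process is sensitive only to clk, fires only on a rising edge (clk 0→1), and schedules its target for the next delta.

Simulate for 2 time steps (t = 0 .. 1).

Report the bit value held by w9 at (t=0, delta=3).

[bits: w4,w8,w10,w5,w7,w6,w3,w0,w2,w1,w9,clk]
t=0: Δ0=011101010000 Δ1=011101010001 Δ2=111101010101 Δ3=111101010111 Δ4=111111010111 | 4Δ
t=1: Δ0=111111010111 Δ1=111111010110 | 1Δ

1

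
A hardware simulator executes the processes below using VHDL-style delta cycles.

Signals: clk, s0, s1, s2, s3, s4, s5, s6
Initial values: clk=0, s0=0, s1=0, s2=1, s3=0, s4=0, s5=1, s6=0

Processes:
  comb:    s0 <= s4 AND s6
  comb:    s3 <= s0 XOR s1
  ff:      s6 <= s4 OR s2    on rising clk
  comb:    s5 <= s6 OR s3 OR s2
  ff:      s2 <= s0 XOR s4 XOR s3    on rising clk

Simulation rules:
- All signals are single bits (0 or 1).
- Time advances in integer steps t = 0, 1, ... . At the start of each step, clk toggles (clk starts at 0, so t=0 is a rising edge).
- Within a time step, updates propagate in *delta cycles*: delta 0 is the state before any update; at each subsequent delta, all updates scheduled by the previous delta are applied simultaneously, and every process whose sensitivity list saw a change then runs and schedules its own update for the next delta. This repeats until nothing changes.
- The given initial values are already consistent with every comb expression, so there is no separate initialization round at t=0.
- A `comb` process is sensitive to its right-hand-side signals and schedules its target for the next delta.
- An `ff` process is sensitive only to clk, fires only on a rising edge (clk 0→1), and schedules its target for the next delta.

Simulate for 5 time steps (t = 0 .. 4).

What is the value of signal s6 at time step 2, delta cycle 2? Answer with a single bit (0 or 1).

t0.Δ0 clk=0 s5=1 s2=1 s1=0 s3=0 s0=0 s6=0 s4=0
t0.Δ1 clk=1 s5=1 s2=1 s1=0 s3=0 s0=0 s6=0 s4=0
t0.Δ2 clk=1 s5=1 s2=0 s1=0 s3=0 s0=0 s6=1 s4=0
t1.Δ0 clk=1 s5=1 s2=0 s1=0 s3=0 s0=0 s6=1 s4=0
t1.Δ1 clk=0 s5=1 s2=0 s1=0 s3=0 s0=0 s6=1 s4=0
t2.Δ0 clk=0 s5=1 s2=0 s1=0 s3=0 s0=0 s6=1 s4=0
t2.Δ1 clk=1 s5=1 s2=0 s1=0 s3=0 s0=0 s6=1 s4=0
t2.Δ2 clk=1 s5=1 s2=0 s1=0 s3=0 s0=0 s6=0 s4=0
t2.Δ3 clk=1 s5=0 s2=0 s1=0 s3=0 s0=0 s6=0 s4=0
t3.Δ0 clk=1 s5=0 s2=0 s1=0 s3=0 s0=0 s6=0 s4=0
t3.Δ1 clk=0 s5=0 s2=0 s1=0 s3=0 s0=0 s6=0 s4=0
t4.Δ0 clk=0 s5=0 s2=0 s1=0 s3=0 s0=0 s6=0 s4=0
t4.Δ1 clk=1 s5=0 s2=0 s1=0 s3=0 s0=0 s6=0 s4=0

0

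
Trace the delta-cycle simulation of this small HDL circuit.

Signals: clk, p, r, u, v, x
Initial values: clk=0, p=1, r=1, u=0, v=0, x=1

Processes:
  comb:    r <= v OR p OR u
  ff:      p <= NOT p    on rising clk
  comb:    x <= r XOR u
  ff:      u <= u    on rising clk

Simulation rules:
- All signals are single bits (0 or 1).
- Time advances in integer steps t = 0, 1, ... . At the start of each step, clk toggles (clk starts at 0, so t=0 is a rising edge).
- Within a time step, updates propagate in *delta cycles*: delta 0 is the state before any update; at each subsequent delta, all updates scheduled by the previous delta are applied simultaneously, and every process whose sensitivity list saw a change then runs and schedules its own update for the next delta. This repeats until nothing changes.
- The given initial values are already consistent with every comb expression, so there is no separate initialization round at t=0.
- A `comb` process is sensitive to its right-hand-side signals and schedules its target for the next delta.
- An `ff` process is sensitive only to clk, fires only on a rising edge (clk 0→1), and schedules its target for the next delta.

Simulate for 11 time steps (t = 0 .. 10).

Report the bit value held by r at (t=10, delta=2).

[bits: p,clk,v,x,r,u]
t=0: Δ0=100110 Δ1=110110 Δ2=010110 Δ3=010100 Δ4=010000 | 4Δ
t=1: Δ0=010000 Δ1=000000 | 1Δ
t=2: Δ0=000000 Δ1=010000 Δ2=110000 Δ3=110010 Δ4=110110 | 4Δ
t=3: Δ0=110110 Δ1=100110 | 1Δ
t=4: Δ0=100110 Δ1=110110 Δ2=010110 Δ3=010100 Δ4=010000 | 4Δ
t=5: Δ0=010000 Δ1=000000 | 1Δ
t=6: Δ0=000000 Δ1=010000 Δ2=110000 Δ3=110010 Δ4=110110 | 4Δ
t=7: Δ0=110110 Δ1=100110 | 1Δ
t=8: Δ0=100110 Δ1=110110 Δ2=010110 Δ3=010100 Δ4=010000 | 4Δ
t=9: Δ0=010000 Δ1=000000 | 1Δ
t=10: Δ0=000000 Δ1=010000 Δ2=110000 Δ3=110010 Δ4=110110 | 4Δ

0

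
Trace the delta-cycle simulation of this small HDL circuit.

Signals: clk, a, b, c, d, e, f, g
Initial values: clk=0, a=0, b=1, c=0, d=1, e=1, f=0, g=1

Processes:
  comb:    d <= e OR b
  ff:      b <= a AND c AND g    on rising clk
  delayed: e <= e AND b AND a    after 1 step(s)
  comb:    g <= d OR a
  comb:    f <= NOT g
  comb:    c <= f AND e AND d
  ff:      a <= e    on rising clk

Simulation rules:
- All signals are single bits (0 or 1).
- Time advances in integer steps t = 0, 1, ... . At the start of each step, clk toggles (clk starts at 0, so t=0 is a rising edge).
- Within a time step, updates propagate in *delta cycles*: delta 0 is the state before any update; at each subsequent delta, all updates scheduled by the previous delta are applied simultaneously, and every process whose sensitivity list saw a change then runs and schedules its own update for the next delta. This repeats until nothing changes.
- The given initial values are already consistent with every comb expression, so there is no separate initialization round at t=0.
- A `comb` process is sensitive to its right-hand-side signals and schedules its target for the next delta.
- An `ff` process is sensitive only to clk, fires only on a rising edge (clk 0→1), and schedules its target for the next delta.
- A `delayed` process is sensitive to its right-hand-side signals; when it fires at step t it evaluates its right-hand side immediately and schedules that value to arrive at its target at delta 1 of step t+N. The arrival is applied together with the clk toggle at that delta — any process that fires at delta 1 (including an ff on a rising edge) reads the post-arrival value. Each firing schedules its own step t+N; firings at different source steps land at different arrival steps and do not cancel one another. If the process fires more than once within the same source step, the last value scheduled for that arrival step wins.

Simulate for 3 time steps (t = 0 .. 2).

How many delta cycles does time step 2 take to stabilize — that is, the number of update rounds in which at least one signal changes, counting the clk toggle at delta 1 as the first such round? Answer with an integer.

t=0 Δ0: e=1 b=1 c=0 g=1 clk=0 d=1 f=0 a=0
  Δ1: clk:0→1
  Δ2: b:1→0, a:0→1
  (2Δ to stable)
t=1 Δ0: e=1 b=0 c=0 g=1 clk=1 d=1 f=0 a=1
  Δ1: e:1→0, clk:1→0
  Δ2: d:1→0
  (2Δ to stable)
t=2 Δ0: e=0 b=0 c=0 g=1 clk=0 d=0 f=0 a=1
  Δ1: clk:0→1
  Δ2: a:1→0
  Δ3: g:1→0
  Δ4: f:0→1
  (4Δ to stable)

4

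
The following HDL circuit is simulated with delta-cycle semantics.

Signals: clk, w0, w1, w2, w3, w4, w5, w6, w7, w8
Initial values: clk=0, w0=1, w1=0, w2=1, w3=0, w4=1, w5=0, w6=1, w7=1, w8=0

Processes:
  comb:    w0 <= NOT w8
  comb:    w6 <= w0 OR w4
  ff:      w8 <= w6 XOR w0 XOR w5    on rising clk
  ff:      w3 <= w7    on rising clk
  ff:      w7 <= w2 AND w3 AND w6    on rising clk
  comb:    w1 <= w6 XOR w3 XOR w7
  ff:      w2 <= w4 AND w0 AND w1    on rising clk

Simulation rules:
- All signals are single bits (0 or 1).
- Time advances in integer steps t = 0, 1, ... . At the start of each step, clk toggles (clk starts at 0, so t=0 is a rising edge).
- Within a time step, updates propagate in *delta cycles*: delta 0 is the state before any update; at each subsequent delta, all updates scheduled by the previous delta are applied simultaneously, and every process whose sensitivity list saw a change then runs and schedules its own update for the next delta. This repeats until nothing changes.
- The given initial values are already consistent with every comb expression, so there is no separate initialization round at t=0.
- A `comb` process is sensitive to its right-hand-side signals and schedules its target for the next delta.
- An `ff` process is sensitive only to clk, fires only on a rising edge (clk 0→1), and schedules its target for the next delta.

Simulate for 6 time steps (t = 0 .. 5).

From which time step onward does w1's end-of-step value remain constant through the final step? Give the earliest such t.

2

t0.Δ0 w5=0 w4=1 w0=1 w7=1 w8=0 w1=0 clk=0 w3=0 w2=1 w6=1
t0.Δ1 w5=0 w4=1 w0=1 w7=1 w8=0 w1=0 clk=1 w3=0 w2=1 w6=1
t0.Δ2 w5=0 w4=1 w0=1 w7=0 w8=0 w1=0 clk=1 w3=1 w2=0 w6=1
t1.Δ0 w5=0 w4=1 w0=1 w7=0 w8=0 w1=0 clk=1 w3=1 w2=0 w6=1
t1.Δ1 w5=0 w4=1 w0=1 w7=0 w8=0 w1=0 clk=0 w3=1 w2=0 w6=1
t2.Δ0 w5=0 w4=1 w0=1 w7=0 w8=0 w1=0 clk=0 w3=1 w2=0 w6=1
t2.Δ1 w5=0 w4=1 w0=1 w7=0 w8=0 w1=0 clk=1 w3=1 w2=0 w6=1
t2.Δ2 w5=0 w4=1 w0=1 w7=0 w8=0 w1=0 clk=1 w3=0 w2=0 w6=1
t2.Δ3 w5=0 w4=1 w0=1 w7=0 w8=0 w1=1 clk=1 w3=0 w2=0 w6=1
t3.Δ0 w5=0 w4=1 w0=1 w7=0 w8=0 w1=1 clk=1 w3=0 w2=0 w6=1
t3.Δ1 w5=0 w4=1 w0=1 w7=0 w8=0 w1=1 clk=0 w3=0 w2=0 w6=1
t4.Δ0 w5=0 w4=1 w0=1 w7=0 w8=0 w1=1 clk=0 w3=0 w2=0 w6=1
t4.Δ1 w5=0 w4=1 w0=1 w7=0 w8=0 w1=1 clk=1 w3=0 w2=0 w6=1
t4.Δ2 w5=0 w4=1 w0=1 w7=0 w8=0 w1=1 clk=1 w3=0 w2=1 w6=1
t5.Δ0 w5=0 w4=1 w0=1 w7=0 w8=0 w1=1 clk=1 w3=0 w2=1 w6=1
t5.Δ1 w5=0 w4=1 w0=1 w7=0 w8=0 w1=1 clk=0 w3=0 w2=1 w6=1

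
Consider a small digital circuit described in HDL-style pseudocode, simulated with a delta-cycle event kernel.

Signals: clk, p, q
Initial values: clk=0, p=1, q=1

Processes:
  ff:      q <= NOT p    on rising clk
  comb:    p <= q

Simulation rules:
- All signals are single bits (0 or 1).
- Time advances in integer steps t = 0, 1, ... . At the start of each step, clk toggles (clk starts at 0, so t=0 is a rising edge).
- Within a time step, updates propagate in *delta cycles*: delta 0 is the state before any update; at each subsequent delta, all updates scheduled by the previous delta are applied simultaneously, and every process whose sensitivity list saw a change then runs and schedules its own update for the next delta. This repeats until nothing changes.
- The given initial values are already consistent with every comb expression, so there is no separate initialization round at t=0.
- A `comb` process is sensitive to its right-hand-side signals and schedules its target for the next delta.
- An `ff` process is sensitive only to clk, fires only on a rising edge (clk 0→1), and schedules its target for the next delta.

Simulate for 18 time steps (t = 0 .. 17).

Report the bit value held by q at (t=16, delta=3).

t=0 Δ0: p=1 q=1 clk=0
  Δ1: clk:0→1
  Δ2: q:1→0
  Δ3: p:1→0
  (3Δ to stable)
t=1 Δ0: p=0 q=0 clk=1
  Δ1: clk:1→0
  (1Δ to stable)
t=2 Δ0: p=0 q=0 clk=0
  Δ1: clk:0→1
  Δ2: q:0→1
  Δ3: p:0→1
  (3Δ to stable)
t=3 Δ0: p=1 q=1 clk=1
  Δ1: clk:1→0
  (1Δ to stable)
t=4 Δ0: p=1 q=1 clk=0
  Δ1: clk:0→1
  Δ2: q:1→0
  Δ3: p:1→0
  (3Δ to stable)
t=5 Δ0: p=0 q=0 clk=1
  Δ1: clk:1→0
  (1Δ to stable)
t=6 Δ0: p=0 q=0 clk=0
  Δ1: clk:0→1
  Δ2: q:0→1
  Δ3: p:0→1
  (3Δ to stable)
t=7 Δ0: p=1 q=1 clk=1
  Δ1: clk:1→0
  (1Δ to stable)
t=8 Δ0: p=1 q=1 clk=0
  Δ1: clk:0→1
  Δ2: q:1→0
  Δ3: p:1→0
  (3Δ to stable)
t=9 Δ0: p=0 q=0 clk=1
  Δ1: clk:1→0
  (1Δ to stable)
t=10 Δ0: p=0 q=0 clk=0
  Δ1: clk:0→1
  Δ2: q:0→1
  Δ3: p:0→1
  (3Δ to stable)
t=11 Δ0: p=1 q=1 clk=1
  Δ1: clk:1→0
  (1Δ to stable)
t=12 Δ0: p=1 q=1 clk=0
  Δ1: clk:0→1
  Δ2: q:1→0
  Δ3: p:1→0
  (3Δ to stable)
t=13 Δ0: p=0 q=0 clk=1
  Δ1: clk:1→0
  (1Δ to stable)
t=14 Δ0: p=0 q=0 clk=0
  Δ1: clk:0→1
  Δ2: q:0→1
  Δ3: p:0→1
  (3Δ to stable)
t=15 Δ0: p=1 q=1 clk=1
  Δ1: clk:1→0
  (1Δ to stable)
t=16 Δ0: p=1 q=1 clk=0
  Δ1: clk:0→1
  Δ2: q:1→0
  Δ3: p:1→0
  (3Δ to stable)
t=17 Δ0: p=0 q=0 clk=1
  Δ1: clk:1→0
  (1Δ to stable)

0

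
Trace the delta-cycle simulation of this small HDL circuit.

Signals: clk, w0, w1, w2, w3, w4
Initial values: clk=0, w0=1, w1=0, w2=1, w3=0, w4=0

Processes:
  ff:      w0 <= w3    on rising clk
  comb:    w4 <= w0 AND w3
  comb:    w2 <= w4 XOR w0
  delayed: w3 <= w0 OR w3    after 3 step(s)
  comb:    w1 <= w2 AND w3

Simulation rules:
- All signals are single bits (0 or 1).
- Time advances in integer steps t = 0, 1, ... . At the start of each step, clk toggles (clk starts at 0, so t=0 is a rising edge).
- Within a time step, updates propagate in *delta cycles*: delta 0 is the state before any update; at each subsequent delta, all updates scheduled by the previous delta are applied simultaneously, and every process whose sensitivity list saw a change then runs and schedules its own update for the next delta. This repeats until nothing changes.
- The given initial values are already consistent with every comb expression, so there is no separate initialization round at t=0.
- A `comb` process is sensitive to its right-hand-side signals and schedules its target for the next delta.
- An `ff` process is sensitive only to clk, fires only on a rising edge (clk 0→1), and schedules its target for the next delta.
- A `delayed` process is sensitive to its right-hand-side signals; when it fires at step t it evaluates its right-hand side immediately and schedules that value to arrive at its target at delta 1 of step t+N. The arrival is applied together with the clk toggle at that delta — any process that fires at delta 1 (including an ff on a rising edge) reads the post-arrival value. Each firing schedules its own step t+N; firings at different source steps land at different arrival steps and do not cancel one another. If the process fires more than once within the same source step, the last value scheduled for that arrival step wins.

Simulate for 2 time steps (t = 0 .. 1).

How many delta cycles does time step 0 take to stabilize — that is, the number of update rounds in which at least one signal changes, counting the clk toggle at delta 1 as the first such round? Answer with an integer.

[bits: w4,w0,w3,w2,clk,w1]
t=0: Δ0=010100 Δ1=010110 Δ2=000110 Δ3=000010 | 3Δ
t=1: Δ0=000010 Δ1=000000 | 1Δ

3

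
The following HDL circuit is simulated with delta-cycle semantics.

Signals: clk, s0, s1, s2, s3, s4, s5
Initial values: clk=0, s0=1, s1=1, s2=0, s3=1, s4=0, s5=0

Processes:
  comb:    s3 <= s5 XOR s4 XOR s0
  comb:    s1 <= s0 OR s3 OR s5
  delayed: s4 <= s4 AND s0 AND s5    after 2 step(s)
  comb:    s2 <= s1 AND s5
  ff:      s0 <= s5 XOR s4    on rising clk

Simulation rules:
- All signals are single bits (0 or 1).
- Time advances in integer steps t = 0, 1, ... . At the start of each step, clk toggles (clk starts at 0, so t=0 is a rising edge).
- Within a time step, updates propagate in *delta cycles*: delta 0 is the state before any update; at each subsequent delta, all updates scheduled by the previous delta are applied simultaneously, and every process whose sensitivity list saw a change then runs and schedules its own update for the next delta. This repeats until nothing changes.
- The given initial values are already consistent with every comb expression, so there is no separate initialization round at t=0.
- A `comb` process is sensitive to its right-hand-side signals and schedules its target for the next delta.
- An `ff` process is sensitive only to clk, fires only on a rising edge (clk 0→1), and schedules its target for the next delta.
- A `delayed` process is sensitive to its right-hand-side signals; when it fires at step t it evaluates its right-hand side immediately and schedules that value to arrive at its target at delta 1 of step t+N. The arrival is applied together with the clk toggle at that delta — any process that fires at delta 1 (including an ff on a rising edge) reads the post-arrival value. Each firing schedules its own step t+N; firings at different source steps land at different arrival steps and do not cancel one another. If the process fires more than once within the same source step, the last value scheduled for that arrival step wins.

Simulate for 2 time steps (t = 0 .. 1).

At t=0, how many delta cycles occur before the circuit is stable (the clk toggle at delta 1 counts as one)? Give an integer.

[bits: s5,s2,clk,s4,s3,s1,s0]
t=0: Δ0=0000111 Δ1=0010111 Δ2=0010110 Δ3=0010010 Δ4=0010000 | 4Δ
t=1: Δ0=0010000 Δ1=0000000 | 1Δ

4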